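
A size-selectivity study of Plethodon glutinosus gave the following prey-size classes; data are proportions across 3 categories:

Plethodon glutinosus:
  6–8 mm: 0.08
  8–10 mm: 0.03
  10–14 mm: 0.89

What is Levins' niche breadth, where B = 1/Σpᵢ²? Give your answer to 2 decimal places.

1.25

Σpᵢ² = 0.08² + 0.03² + 0.89² = 0.0064 + 0.0009 + 0.7921 = 0.7994
B = 1 / 0.7994 = 1.2509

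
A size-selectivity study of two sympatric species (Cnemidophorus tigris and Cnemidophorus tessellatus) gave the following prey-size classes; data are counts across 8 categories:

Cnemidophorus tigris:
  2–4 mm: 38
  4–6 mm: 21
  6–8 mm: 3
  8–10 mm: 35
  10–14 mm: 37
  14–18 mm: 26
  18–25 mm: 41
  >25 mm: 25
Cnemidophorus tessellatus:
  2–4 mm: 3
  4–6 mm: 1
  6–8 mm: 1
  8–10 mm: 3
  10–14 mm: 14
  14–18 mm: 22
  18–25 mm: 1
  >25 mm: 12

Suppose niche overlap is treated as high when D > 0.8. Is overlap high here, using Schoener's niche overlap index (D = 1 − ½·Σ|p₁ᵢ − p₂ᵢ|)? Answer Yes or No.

Proportions for Cnemidophorus tigris (n=226): 38/226=0.1681, 21/226=0.0929, 3/226=0.0133, 35/226=0.1549, 37/226=0.1637, 26/226=0.1150, 41/226=0.1814, 25/226=0.1106
Proportions for Cnemidophorus tessellatus (n=57): 3/57=0.0526, 1/57=0.0175, 1/57=0.0175, 3/57=0.0526, 14/57=0.2456, 22/57=0.3860, 1/57=0.0175, 12/57=0.2105
Σ|p₁ᵢ − p₂ᵢ| = 0.1155 + 0.0754 + 0.0042 + 0.1023 + 0.0819 + 0.2710 + 0.1639 + 0.0999 = 0.9141
D = 1 − ½ × 0.9141 = 1 − 0.45705 = 0.54295
D = 0.54295 < 0.8 → No.

No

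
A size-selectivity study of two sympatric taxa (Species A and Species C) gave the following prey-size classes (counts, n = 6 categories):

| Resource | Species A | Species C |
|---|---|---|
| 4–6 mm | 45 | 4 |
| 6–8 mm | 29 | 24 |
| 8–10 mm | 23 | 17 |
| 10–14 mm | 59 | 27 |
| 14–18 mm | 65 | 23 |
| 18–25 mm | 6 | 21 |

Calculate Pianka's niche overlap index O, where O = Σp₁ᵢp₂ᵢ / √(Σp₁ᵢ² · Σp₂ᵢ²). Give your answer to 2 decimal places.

Proportions for Species A (n=227): 45/227=0.1982, 29/227=0.1278, 23/227=0.1013, 59/227=0.2599, 65/227=0.2863, 6/227=0.0264
Proportions for Species C (n=116): 4/116=0.0345, 24/116=0.2069, 17/116=0.1466, 27/116=0.2328, 23/116=0.1983, 21/116=0.1810
Σ p₁ᵢp₂ᵢ = 0.006838 + 0.026442 + 0.014851 + 0.060505 + 0.056773 + 0.004778 = 0.170187
Σp_1ᵢ² = 0.1982² + 0.1278² + 0.1013² + 0.2599² + 0.2863² + 0.0264² = 0.039283 + 0.016333 + 0.010262 + 0.067548 + 0.081968 + 0.000697 = 0.216091
Σp_2ᵢ² = 0.0345² + 0.2069² + 0.1466² + 0.2328² + 0.1983² + 0.1810² = 0.001190 + 0.042808 + 0.021492 + 0.054196 + 0.039323 + 0.032761 = 0.191770
O = 0.170187 / √(0.216091 × 0.191770) = 0.170187 / 0.2035676 = 0.8360

0.84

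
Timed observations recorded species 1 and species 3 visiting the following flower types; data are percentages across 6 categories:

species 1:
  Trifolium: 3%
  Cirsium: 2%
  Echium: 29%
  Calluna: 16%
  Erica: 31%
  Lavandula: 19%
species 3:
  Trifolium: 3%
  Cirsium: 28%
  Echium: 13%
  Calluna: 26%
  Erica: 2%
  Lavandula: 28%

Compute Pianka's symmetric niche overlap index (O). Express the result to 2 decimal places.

Convert percentages to proportions (divide by 100).
Σ p₁ᵢp₂ᵢ = 0.0009 + 0.0056 + 0.0377 + 0.0416 + 0.0062 + 0.0532 = 0.1452
Σp_1ᵢ² = 0.03² + 0.02² + 0.29² + 0.16² + 0.31² + 0.19² = 0.0009 + 0.0004 + 0.0841 + 0.0256 + 0.0961 + 0.0361 = 0.2432
Σp_2ᵢ² = 0.03² + 0.28² + 0.13² + 0.26² + 0.02² + 0.28² = 0.0009 + 0.0784 + 0.0169 + 0.0676 + 0.0004 + 0.0784 = 0.2426
O = 0.1452 / √(0.2432 × 0.2426) = 0.1452 / 0.24290 = 0.5978

0.60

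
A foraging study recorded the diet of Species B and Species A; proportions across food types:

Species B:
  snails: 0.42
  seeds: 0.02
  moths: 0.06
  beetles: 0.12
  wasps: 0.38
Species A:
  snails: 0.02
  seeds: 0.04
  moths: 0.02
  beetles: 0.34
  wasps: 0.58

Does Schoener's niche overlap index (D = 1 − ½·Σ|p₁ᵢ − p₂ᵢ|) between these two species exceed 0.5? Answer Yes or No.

Yes

Σ|p₁ᵢ − p₂ᵢ| = 0.40 + 0.02 + 0.04 + 0.22 + 0.20 = 0.88
D = 1 − ½ × 0.88 = 1 − 0.440 = 0.5600
D = 0.5600 > 0.5 → Yes.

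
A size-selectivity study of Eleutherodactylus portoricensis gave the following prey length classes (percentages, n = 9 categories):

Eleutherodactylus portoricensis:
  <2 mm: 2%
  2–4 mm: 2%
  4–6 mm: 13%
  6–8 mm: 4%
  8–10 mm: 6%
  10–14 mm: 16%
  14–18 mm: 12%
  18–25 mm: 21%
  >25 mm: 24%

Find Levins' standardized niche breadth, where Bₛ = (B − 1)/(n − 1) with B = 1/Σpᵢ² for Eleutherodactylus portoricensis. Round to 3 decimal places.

Convert percentages to proportions (divide by 100).
Σpᵢ² = 0.02² + 0.02² + 0.13² + 0.04² + 0.06² + 0.16² + 0.12² + 0.21² + 0.24² = 0.0004 + 0.0004 + 0.0169 + 0.0016 + 0.0036 + 0.0256 + 0.0144 + 0.0441 + 0.0576 = 0.1646
B = 1 / 0.1646 = 6.07533
Bₛ = (B − 1)/(n − 1) = (6.07533 − 1)/(9 − 1) = 5.07533/8 = 0.63442

0.634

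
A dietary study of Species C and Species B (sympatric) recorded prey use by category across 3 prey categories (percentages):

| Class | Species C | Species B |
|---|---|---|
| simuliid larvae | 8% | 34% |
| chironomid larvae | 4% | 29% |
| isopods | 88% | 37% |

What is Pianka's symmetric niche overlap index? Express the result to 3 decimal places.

Convert percentages to proportions (divide by 100).
Σ p₁ᵢp₂ᵢ = 0.0272 + 0.0116 + 0.3256 = 0.3644
Σp_1ᵢ² = 0.08² + 0.04² + 0.88² = 0.0064 + 0.0016 + 0.7744 = 0.7824
Σp_2ᵢ² = 0.34² + 0.29² + 0.37² = 0.1156 + 0.0841 + 0.1369 = 0.3366
O = 0.3644 / √(0.7824 × 0.3366) = 0.3644 / 0.513182 = 0.71008

0.710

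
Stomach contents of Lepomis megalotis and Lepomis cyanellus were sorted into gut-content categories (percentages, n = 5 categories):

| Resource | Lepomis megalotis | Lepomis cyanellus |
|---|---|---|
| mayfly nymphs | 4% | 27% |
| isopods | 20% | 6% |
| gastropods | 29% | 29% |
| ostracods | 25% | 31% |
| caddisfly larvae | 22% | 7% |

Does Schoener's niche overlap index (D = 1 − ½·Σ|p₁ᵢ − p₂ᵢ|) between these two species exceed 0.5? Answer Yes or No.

Yes

Convert percentages to proportions (divide by 100).
Σ|p₁ᵢ − p₂ᵢ| = 0.23 + 0.14 + 0.00 + 0.06 + 0.15 = 0.58
D = 1 − ½ × 0.58 = 1 − 0.290 = 0.7100
D = 0.7100 > 0.5 → Yes.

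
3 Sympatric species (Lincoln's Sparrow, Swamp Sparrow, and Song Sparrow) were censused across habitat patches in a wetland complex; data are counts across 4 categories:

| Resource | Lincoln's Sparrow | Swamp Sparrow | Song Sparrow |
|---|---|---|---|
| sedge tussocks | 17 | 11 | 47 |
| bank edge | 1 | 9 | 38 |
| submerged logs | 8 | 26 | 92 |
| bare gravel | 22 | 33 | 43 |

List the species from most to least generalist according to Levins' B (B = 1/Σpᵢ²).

Proportions for Lincoln's Sparrow (n=48): 17/48=0.3542, 1/48=0.0208, 8/48=0.1667, 22/48=0.4583
Proportions for Swamp Sparrow (n=79): 11/79=0.1392, 9/79=0.1139, 26/79=0.3291, 33/79=0.4177
Proportions for Song Sparrow (n=220): 47/220=0.2136, 38/220=0.1727, 92/220=0.4182, 43/220=0.1955
Σp_Lincᵢ² = 0.3542² + 0.0208² + 0.1667² + 0.4583² = 0.125458 + 0.000433 + 0.027789 + 0.210039 = 0.363719
B_Linc = 1 / 0.363719 = 2.7494
Σp_Swamᵢ² = 0.1392² + 0.1139² + 0.3291² + 0.4177² = 0.019377 + 0.012973 + 0.108307 + 0.174473 = 0.315130
B_Swam = 1 / 0.315130 = 3.1733
Σp_Songᵢ² = 0.2136² + 0.1727² + 0.4182² + 0.1955² = 0.045625 + 0.029825 + 0.174891 + 0.038220 = 0.288561
B_Song = 1 / 0.288561 = 3.4655
Ranking by B (broadest → narrowest): Song Sparrow (3.47) > Swamp Sparrow (3.17) > Lincoln's Sparrow (2.75)

Song Sparrow > Swamp Sparrow > Lincoln's Sparrow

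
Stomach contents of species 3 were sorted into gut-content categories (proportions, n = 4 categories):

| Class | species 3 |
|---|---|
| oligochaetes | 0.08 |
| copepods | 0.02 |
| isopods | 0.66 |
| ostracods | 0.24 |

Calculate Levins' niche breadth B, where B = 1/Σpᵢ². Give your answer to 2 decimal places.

Σpᵢ² = 0.08² + 0.02² + 0.66² + 0.24² = 0.0064 + 0.0004 + 0.4356 + 0.0576 = 0.5000
B = 1 / 0.5000 = 2.0000

2.00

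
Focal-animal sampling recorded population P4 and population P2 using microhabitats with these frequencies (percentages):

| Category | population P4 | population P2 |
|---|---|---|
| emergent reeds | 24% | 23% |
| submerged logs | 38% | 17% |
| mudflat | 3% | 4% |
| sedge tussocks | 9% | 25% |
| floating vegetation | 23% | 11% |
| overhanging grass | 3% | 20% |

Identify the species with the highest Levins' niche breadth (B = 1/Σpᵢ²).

Convert percentages to proportions (divide by 100).
Σp_P4ᵢ² = 0.24² + 0.38² + 0.03² + 0.09² + 0.23² + 0.03² = 0.0576 + 0.1444 + 0.0009 + 0.0081 + 0.0529 + 0.0009 = 0.2648
B_P4 = 1 / 0.2648 = 3.7764
Σp_P2ᵢ² = 0.23² + 0.17² + 0.04² + 0.25² + 0.11² + 0.20² = 0.0529 + 0.0289 + 0.0016 + 0.0625 + 0.0121 + 0.0400 = 0.1980
B_P2 = 1 / 0.1980 = 5.0505
Highest B → broadest niche (most generalist): population P2 (B = 5.05).

population P2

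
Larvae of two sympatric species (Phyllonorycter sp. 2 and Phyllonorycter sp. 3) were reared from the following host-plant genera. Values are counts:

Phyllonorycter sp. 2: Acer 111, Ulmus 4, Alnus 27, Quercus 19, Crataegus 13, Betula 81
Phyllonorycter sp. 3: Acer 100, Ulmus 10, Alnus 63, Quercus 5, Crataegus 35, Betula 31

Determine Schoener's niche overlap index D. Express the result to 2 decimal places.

Proportions for Phyllonorycter sp. 2 (n=255): 111/255=0.4353, 4/255=0.0157, 27/255=0.1059, 19/255=0.0745, 13/255=0.0510, 81/255=0.3176
Proportions for Phyllonorycter sp. 3 (n=244): 100/244=0.4098, 10/244=0.0410, 63/244=0.2582, 5/244=0.0205, 35/244=0.1434, 31/244=0.1270
Σ|p₁ᵢ − p₂ᵢ| = 0.0255 + 0.0253 + 0.1523 + 0.0540 + 0.0924 + 0.1906 = 0.5401
D = 1 − ½ × 0.5401 = 1 − 0.27005 = 0.72995

0.73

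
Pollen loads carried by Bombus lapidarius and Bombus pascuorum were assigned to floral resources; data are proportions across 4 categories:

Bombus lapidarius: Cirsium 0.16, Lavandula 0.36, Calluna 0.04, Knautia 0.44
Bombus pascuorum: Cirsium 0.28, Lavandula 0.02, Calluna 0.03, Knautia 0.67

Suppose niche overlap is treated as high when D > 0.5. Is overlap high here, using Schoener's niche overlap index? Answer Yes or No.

Σ|p₁ᵢ − p₂ᵢ| = 0.12 + 0.34 + 0.01 + 0.23 = 0.70
D = 1 − ½ × 0.70 = 1 − 0.350 = 0.6500
D = 0.6500 > 0.5 → Yes.

Yes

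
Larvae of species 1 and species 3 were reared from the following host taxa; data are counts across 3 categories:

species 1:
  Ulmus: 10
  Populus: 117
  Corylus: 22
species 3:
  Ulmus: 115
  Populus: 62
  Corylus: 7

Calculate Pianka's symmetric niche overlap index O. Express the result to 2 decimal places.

0.55

Proportions for species 1 (n=149): 10/149=0.0671, 117/149=0.7852, 22/149=0.1477
Proportions for species 3 (n=184): 115/184=0.6250, 62/184=0.3370, 7/184=0.0380
Σ p₁ᵢp₂ᵢ = 0.041938 + 0.264612 + 0.005613 = 0.312163
Σp_1ᵢ² = 0.0671² + 0.7852² + 0.1477² = 0.004502 + 0.616539 + 0.021815 = 0.642856
Σp_2ᵢ² = 0.6250² + 0.3370² + 0.0380² = 0.390625 + 0.113569 + 0.001444 = 0.505638
O = 0.312163 / √(0.642856 × 0.505638) = 0.312163 / 0.5701337 = 0.5475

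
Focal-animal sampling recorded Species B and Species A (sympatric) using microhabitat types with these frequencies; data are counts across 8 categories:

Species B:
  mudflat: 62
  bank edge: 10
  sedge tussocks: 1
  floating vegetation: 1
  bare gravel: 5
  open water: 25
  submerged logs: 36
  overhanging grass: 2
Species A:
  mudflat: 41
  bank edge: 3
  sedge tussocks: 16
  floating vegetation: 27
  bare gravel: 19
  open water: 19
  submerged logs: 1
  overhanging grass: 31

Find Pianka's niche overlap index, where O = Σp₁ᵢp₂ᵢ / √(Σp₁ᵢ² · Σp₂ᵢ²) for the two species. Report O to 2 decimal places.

0.65

Proportions for Species B (n=142): 62/142=0.4366, 10/142=0.0704, 1/142=0.0070, 1/142=0.0070, 5/142=0.0352, 25/142=0.1761, 36/142=0.2535, 2/142=0.0141
Proportions for Species A (n=157): 41/157=0.2611, 3/157=0.0191, 16/157=0.1019, 27/157=0.1720, 19/157=0.1210, 19/157=0.1210, 1/157=0.0064, 31/157=0.1975
Σ p₁ᵢp₂ᵢ = 0.113996 + 0.001345 + 0.000713 + 0.001204 + 0.004259 + 0.021308 + 0.001622 + 0.002785 = 0.147232
Σp_1ᵢ² = 0.4366² + 0.0704² + 0.0070² + 0.0070² + 0.0352² + 0.1761² + 0.2535² + 0.0141² = 0.190620 + 0.004956 + 0.000049 + 0.000049 + 0.001239 + 0.031011 + 0.064262 + 0.000199 = 0.292385
Σp_2ᵢ² = 0.2611² + 0.0191² + 0.1019² + 0.1720² + 0.1210² + 0.1210² + 0.0064² + 0.1975² = 0.068173 + 0.000365 + 0.010384 + 0.029584 + 0.014641 + 0.014641 + 0.000041 + 0.039006 = 0.176835
O = 0.147232 / √(0.292385 × 0.176835) = 0.147232 / 0.2273849 = 0.6475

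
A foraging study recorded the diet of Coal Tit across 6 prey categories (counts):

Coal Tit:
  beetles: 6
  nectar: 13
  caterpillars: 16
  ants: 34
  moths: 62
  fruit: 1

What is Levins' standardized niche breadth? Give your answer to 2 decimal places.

Proportions for Coal Tit (n=132): 6/132=0.0455, 13/132=0.0985, 16/132=0.1212, 34/132=0.2576, 62/132=0.4697, 1/132=0.0076
Σpᵢ² = 0.0455² + 0.0985² + 0.1212² + 0.2576² + 0.4697² + 0.0076² = 0.002070 + 0.009702 + 0.014689 + 0.066358 + 0.220618 + 0.000058 = 0.313495
B = 1 / 0.313495 = 3.1898
Bₛ = (B − 1)/(n − 1) = (3.1898 − 1)/(6 − 1) = 2.1898/5 = 0.4380

0.44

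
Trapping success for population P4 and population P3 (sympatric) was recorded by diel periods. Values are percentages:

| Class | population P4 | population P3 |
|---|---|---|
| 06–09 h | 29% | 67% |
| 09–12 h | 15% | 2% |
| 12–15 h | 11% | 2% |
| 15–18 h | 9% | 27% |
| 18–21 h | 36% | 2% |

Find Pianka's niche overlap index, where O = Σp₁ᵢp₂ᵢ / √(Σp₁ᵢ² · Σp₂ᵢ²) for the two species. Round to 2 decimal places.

0.63

Convert percentages to proportions (divide by 100).
Σ p₁ᵢp₂ᵢ = 0.1943 + 0.0030 + 0.0022 + 0.0243 + 0.0072 = 0.2310
Σp_1ᵢ² = 0.29² + 0.15² + 0.11² + 0.09² + 0.36² = 0.0841 + 0.0225 + 0.0121 + 0.0081 + 0.1296 = 0.2564
Σp_2ᵢ² = 0.67² + 0.02² + 0.02² + 0.27² + 0.02² = 0.4489 + 0.0004 + 0.0004 + 0.0729 + 0.0004 = 0.5230
O = 0.2310 / √(0.2564 × 0.5230) = 0.2310 / 0.36619 = 0.6308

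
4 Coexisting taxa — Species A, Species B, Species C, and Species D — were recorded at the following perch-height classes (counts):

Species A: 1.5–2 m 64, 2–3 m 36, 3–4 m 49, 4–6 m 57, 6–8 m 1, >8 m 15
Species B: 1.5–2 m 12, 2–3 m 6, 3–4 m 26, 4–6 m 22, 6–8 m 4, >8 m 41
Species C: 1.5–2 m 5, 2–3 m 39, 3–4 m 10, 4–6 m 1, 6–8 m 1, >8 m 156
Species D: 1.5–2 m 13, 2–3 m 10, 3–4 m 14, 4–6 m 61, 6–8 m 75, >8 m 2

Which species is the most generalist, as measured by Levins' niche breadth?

Species A

Proportions for Species A (n=222): 64/222=0.2883, 36/222=0.1622, 49/222=0.2207, 57/222=0.2568, 1/222=0.0045, 15/222=0.0676
Proportions for Species B (n=111): 12/111=0.1081, 6/111=0.0541, 26/111=0.2342, 22/111=0.1982, 4/111=0.0360, 41/111=0.3694
Proportions for Species C (n=212): 5/212=0.0236, 39/212=0.1840, 10/212=0.0472, 1/212=0.0047, 1/212=0.0047, 156/212=0.7358
Proportions for Species D (n=175): 13/175=0.0743, 10/175=0.0571, 14/175=0.0800, 61/175=0.3486, 75/175=0.4286, 2/175=0.0114
Σp_Aᵢ² = 0.2883² + 0.1622² + 0.2207² + 0.2568² + 0.0045² + 0.0676² = 0.083117 + 0.026309 + 0.048708 + 0.065946 + 0.000020 + 0.004570 = 0.228670
B_A = 1 / 0.228670 = 4.3731
Σp_Bᵢ² = 0.1081² + 0.0541² + 0.2342² + 0.1982² + 0.0360² + 0.3694² = 0.011686 + 0.002927 + 0.054850 + 0.039283 + 0.001296 + 0.136456 = 0.246498
B_B = 1 / 0.246498 = 4.0568
Σp_Cᵢ² = 0.0236² + 0.1840² + 0.0472² + 0.0047² + 0.0047² + 0.7358² = 0.000557 + 0.033856 + 0.002228 + 0.000022 + 0.000022 + 0.541402 = 0.578087
B_C = 1 / 0.578087 = 1.7298
Σp_Dᵢ² = 0.0743² + 0.0571² + 0.0800² + 0.3486² + 0.4286² + 0.0114² = 0.005520 + 0.003260 + 0.006400 + 0.121522 + 0.183698 + 0.000130 = 0.320530
B_D = 1 / 0.320530 = 3.1198
Highest B → broadest niche (most generalist): Species A (B = 4.37).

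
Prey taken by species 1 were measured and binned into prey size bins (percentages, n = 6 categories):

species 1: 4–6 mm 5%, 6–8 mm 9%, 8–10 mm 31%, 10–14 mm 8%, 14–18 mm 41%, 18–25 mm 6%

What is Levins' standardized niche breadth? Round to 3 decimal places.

0.502

Convert percentages to proportions (divide by 100).
Σpᵢ² = 0.05² + 0.09² + 0.31² + 0.08² + 0.41² + 0.06² = 0.0025 + 0.0081 + 0.0961 + 0.0064 + 0.1681 + 0.0036 = 0.2848
B = 1 / 0.2848 = 3.51124
Bₛ = (B − 1)/(n − 1) = (3.51124 − 1)/(6 − 1) = 2.51124/5 = 0.50225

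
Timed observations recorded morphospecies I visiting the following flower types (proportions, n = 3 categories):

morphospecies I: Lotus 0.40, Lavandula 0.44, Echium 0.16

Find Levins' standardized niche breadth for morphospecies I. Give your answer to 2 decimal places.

Σpᵢ² = 0.40² + 0.44² + 0.16² = 0.1600 + 0.1936 + 0.0256 = 0.3792
B = 1 / 0.3792 = 2.6371
Bₛ = (B − 1)/(n − 1) = (2.6371 − 1)/(3 − 1) = 1.6371/2 = 0.8186

0.82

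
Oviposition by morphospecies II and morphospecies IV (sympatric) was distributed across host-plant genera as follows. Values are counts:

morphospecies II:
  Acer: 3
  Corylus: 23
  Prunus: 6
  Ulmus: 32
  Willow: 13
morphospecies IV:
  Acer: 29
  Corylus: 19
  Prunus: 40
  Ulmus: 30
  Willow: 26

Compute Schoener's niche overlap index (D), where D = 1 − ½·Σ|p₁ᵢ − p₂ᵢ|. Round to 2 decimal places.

Proportions for morphospecies II (n=77): 3/77=0.0390, 23/77=0.2987, 6/77=0.0779, 32/77=0.4156, 13/77=0.1688
Proportions for morphospecies IV (n=144): 29/144=0.2014, 19/144=0.1319, 40/144=0.2778, 30/144=0.2083, 26/144=0.1806
Σ|p₁ᵢ − p₂ᵢ| = 0.1624 + 0.1668 + 0.1999 + 0.2073 + 0.0118 = 0.7482
D = 1 − ½ × 0.7482 = 1 − 0.37410 = 0.62590

0.63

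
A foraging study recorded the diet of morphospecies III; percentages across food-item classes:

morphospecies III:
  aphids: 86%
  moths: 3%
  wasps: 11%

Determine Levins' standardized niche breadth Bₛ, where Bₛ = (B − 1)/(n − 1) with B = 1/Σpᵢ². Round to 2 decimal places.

0.16

Convert percentages to proportions (divide by 100).
Σpᵢ² = 0.86² + 0.03² + 0.11² = 0.7396 + 0.0009 + 0.0121 = 0.7526
B = 1 / 0.7526 = 1.3287
Bₛ = (B − 1)/(n − 1) = (1.3287 − 1)/(3 − 1) = 0.3287/2 = 0.1644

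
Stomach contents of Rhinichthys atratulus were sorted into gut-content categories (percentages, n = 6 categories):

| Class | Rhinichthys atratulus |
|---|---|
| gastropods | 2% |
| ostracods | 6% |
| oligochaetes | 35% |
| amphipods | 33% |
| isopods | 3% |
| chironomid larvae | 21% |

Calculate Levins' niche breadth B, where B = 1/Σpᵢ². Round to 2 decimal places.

Convert percentages to proportions (divide by 100).
Σpᵢ² = 0.02² + 0.06² + 0.35² + 0.33² + 0.03² + 0.21² = 0.0004 + 0.0036 + 0.1225 + 0.1089 + 0.0009 + 0.0441 = 0.2804
B = 1 / 0.2804 = 3.5663

3.57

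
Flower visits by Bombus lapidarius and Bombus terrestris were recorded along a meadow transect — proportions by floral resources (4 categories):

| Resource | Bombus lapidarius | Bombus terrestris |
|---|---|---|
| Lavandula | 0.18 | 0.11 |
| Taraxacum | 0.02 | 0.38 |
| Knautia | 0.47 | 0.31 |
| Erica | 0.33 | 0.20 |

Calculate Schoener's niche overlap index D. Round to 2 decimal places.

0.64

Σ|p₁ᵢ − p₂ᵢ| = 0.07 + 0.36 + 0.16 + 0.13 = 0.72
D = 1 − ½ × 0.72 = 1 − 0.360 = 0.6400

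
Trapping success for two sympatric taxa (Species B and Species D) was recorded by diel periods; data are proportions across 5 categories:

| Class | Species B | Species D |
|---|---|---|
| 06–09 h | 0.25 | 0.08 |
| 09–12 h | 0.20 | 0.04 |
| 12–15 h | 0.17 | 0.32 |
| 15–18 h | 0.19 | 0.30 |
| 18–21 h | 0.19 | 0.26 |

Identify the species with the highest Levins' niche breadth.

Species B

Σp_Bᵢ² = 0.25² + 0.20² + 0.17² + 0.19² + 0.19² = 0.0625 + 0.0400 + 0.0289 + 0.0361 + 0.0361 = 0.2036
B_B = 1 / 0.2036 = 4.9116
Σp_Dᵢ² = 0.08² + 0.04² + 0.32² + 0.30² + 0.26² = 0.0064 + 0.0016 + 0.1024 + 0.0900 + 0.0676 = 0.2680
B_D = 1 / 0.2680 = 3.7313
Highest B → broadest niche (most generalist): Species B (B = 4.91).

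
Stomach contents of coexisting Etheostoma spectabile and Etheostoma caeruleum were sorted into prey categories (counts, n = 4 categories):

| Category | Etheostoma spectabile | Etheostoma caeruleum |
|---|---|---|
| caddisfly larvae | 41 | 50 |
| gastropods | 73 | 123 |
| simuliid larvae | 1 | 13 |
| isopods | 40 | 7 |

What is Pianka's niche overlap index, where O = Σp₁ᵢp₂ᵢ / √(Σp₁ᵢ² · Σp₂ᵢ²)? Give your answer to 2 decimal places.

0.91

Proportions for Etheostoma spectabile (n=155): 41/155=0.2645, 73/155=0.4710, 1/155=0.0065, 40/155=0.2581
Proportions for Etheostoma caeruleum (n=193): 50/193=0.2591, 123/193=0.6373, 13/193=0.0674, 7/193=0.0363
Σ p₁ᵢp₂ᵢ = 0.068532 + 0.300168 + 0.000438 + 0.009369 = 0.378507
Σp_1ᵢ² = 0.2645² + 0.4710² + 0.0065² + 0.2581² = 0.069960 + 0.221841 + 0.000042 + 0.066616 = 0.358459
Σp_2ᵢ² = 0.2591² + 0.6373² + 0.0674² + 0.0363² = 0.067133 + 0.406151 + 0.004543 + 0.001318 = 0.479145
O = 0.378507 / √(0.358459 × 0.479145) = 0.378507 / 0.4144319 = 0.9133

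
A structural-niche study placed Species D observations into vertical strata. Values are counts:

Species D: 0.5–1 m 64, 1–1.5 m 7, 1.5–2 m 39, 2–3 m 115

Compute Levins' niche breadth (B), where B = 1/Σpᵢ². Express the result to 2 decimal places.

2.68

Proportions for Species D (n=225): 64/225=0.2844, 7/225=0.0311, 39/225=0.1733, 115/225=0.5111
Σpᵢ² = 0.2844² + 0.0311² + 0.1733² + 0.5111² = 0.080883 + 0.000967 + 0.030033 + 0.261223 = 0.373106
B = 1 / 0.373106 = 2.6802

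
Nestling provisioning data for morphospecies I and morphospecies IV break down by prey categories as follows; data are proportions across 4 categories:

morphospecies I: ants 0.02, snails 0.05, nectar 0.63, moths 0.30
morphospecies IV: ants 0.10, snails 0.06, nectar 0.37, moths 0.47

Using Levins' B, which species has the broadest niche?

Σp_Iᵢ² = 0.02² + 0.05² + 0.63² + 0.30² = 0.0004 + 0.0025 + 0.3969 + 0.0900 = 0.4898
B_I = 1 / 0.4898 = 2.0416
Σp_IVᵢ² = 0.10² + 0.06² + 0.37² + 0.47² = 0.0100 + 0.0036 + 0.1369 + 0.2209 = 0.3714
B_IV = 1 / 0.3714 = 2.6925
Highest B → broadest niche (most generalist): morphospecies IV (B = 2.69).

morphospecies IV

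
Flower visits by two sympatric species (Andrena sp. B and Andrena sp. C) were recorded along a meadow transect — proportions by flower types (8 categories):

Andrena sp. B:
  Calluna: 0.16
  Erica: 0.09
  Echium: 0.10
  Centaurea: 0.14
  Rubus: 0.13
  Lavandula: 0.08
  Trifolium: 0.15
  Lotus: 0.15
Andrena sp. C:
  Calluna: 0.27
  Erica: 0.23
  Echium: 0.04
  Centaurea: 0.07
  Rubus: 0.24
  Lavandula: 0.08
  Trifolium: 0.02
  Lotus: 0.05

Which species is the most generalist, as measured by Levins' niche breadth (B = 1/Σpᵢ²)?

Σp_Bᵢ² = 0.16² + 0.09² + 0.10² + 0.14² + 0.13² + 0.08² + 0.15² + 0.15² = 0.0256 + 0.0081 + 0.0100 + 0.0196 + 0.0169 + 0.0064 + 0.0225 + 0.0225 = 0.1316
B_B = 1 / 0.1316 = 7.5988
Σp_Cᵢ² = 0.27² + 0.23² + 0.04² + 0.07² + 0.24² + 0.08² + 0.02² + 0.05² = 0.0729 + 0.0529 + 0.0016 + 0.0049 + 0.0576 + 0.0064 + 0.0004 + 0.0025 = 0.1992
B_C = 1 / 0.1992 = 5.0201
Highest B → broadest niche (most generalist): Andrena sp. B (B = 7.60).

Andrena sp. B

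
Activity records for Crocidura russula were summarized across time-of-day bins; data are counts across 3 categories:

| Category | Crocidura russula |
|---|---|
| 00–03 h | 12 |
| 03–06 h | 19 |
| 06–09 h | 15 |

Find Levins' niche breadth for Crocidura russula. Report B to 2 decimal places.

Proportions for Crocidura russula (n=46): 12/46=0.2609, 19/46=0.4130, 15/46=0.3261
Σpᵢ² = 0.2609² + 0.4130² + 0.3261² = 0.068069 + 0.170569 + 0.106341 = 0.344979
B = 1 / 0.344979 = 2.8987

2.90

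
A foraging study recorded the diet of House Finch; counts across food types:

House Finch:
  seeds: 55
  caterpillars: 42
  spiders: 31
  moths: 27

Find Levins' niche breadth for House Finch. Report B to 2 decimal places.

3.71

Proportions for House Finch (n=155): 55/155=0.3548, 42/155=0.2710, 31/155=0.2000, 27/155=0.1742
Σpᵢ² = 0.3548² + 0.2710² + 0.2000² + 0.1742² = 0.125883 + 0.073441 + 0.040000 + 0.030346 = 0.269670
B = 1 / 0.269670 = 3.7082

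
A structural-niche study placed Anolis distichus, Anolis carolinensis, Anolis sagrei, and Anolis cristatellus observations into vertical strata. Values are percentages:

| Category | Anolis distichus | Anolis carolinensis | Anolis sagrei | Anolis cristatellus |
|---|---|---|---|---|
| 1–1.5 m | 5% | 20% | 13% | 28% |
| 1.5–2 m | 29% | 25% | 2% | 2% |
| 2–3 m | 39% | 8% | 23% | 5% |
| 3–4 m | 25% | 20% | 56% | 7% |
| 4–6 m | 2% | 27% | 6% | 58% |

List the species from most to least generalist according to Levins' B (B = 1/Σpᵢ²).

Convert percentages to proportions (divide by 100).
Σp_distᵢ² = 0.05² + 0.29² + 0.39² + 0.25² + 0.02² = 0.0025 + 0.0841 + 0.1521 + 0.0625 + 0.0004 = 0.3016
B_dist = 1 / 0.3016 = 3.3156
Σp_caroᵢ² = 0.20² + 0.25² + 0.08² + 0.20² + 0.27² = 0.0400 + 0.0625 + 0.0064 + 0.0400 + 0.0729 = 0.2218
B_caro = 1 / 0.2218 = 4.5086
Σp_sagrᵢ² = 0.13² + 0.02² + 0.23² + 0.56² + 0.06² = 0.0169 + 0.0004 + 0.0529 + 0.3136 + 0.0036 = 0.3874
B_sagr = 1 / 0.3874 = 2.5813
Σp_crisᵢ² = 0.28² + 0.02² + 0.05² + 0.07² + 0.58² = 0.0784 + 0.0004 + 0.0025 + 0.0049 + 0.3364 = 0.4226
B_cris = 1 / 0.4226 = 2.3663
Ranking by B (broadest → narrowest): Anolis carolinensis (4.51) > Anolis distichus (3.32) > Anolis sagrei (2.58) > Anolis cristatellus (2.37)

Anolis carolinensis > Anolis distichus > Anolis sagrei > Anolis cristatellus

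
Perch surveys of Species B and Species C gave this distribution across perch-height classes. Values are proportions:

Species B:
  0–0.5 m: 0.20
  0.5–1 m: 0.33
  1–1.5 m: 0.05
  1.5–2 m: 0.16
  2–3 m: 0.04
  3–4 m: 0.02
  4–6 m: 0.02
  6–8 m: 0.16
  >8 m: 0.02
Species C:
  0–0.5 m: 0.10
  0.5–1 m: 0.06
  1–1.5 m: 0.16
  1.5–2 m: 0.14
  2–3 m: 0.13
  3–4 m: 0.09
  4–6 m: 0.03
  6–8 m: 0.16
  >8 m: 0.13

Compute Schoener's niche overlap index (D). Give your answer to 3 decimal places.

Σ|p₁ᵢ − p₂ᵢ| = 0.10 + 0.27 + 0.11 + 0.02 + 0.09 + 0.07 + 0.01 + 0.00 + 0.11 = 0.78
D = 1 − ½ × 0.78 = 1 − 0.390 = 0.61000

0.610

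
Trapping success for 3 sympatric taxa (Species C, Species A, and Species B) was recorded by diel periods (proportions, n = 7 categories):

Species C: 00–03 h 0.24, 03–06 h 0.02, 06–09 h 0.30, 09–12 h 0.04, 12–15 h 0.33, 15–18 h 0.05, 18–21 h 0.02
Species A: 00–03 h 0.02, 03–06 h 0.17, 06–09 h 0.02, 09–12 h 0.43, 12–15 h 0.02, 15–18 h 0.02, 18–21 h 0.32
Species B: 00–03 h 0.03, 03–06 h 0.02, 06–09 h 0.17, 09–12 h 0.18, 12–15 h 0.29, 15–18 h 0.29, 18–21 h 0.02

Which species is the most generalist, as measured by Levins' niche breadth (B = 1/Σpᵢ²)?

Species B

Σp_Cᵢ² = 0.24² + 0.02² + 0.30² + 0.04² + 0.33² + 0.05² + 0.02² = 0.0576 + 0.0004 + 0.0900 + 0.0016 + 0.1089 + 0.0025 + 0.0004 = 0.2614
B_C = 1 / 0.2614 = 3.8256
Σp_Aᵢ² = 0.02² + 0.17² + 0.02² + 0.43² + 0.02² + 0.02² + 0.32² = 0.0004 + 0.0289 + 0.0004 + 0.1849 + 0.0004 + 0.0004 + 0.1024 = 0.3178
B_A = 1 / 0.3178 = 3.1466
Σp_Bᵢ² = 0.03² + 0.02² + 0.17² + 0.18² + 0.29² + 0.29² + 0.02² = 0.0009 + 0.0004 + 0.0289 + 0.0324 + 0.0841 + 0.0841 + 0.0004 = 0.2312
B_B = 1 / 0.2312 = 4.3253
Highest B → broadest niche (most generalist): Species B (B = 4.33).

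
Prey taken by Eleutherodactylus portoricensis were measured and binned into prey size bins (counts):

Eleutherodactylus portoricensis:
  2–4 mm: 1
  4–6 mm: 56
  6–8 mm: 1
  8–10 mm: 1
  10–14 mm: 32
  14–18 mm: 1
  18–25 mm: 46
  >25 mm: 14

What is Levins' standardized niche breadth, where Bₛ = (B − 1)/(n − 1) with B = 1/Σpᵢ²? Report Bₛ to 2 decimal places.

0.37

Proportions for Eleutherodactylus portoricensis (n=152): 1/152=0.0066, 56/152=0.3684, 1/152=0.0066, 1/152=0.0066, 32/152=0.2105, 1/152=0.0066, 46/152=0.3026, 14/152=0.0921
Σpᵢ² = 0.0066² + 0.3684² + 0.0066² + 0.0066² + 0.2105² + 0.0066² + 0.3026² + 0.0921² = 0.000044 + 0.135719 + 0.000044 + 0.000044 + 0.044310 + 0.000044 + 0.091567 + 0.008482 = 0.280254
B = 1 / 0.280254 = 3.5682
Bₛ = (B − 1)/(n − 1) = (3.5682 − 1)/(8 − 1) = 2.5682/7 = 0.3669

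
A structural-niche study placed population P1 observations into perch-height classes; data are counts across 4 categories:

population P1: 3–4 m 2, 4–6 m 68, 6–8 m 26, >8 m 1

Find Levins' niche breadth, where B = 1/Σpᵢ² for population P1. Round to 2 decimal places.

1.77

Proportions for population P1 (n=97): 2/97=0.0206, 68/97=0.7010, 26/97=0.2680, 1/97=0.0103
Σpᵢ² = 0.0206² + 0.7010² + 0.2680² + 0.0103² = 0.000424 + 0.491401 + 0.071824 + 0.000106 = 0.563755
B = 1 / 0.563755 = 1.7738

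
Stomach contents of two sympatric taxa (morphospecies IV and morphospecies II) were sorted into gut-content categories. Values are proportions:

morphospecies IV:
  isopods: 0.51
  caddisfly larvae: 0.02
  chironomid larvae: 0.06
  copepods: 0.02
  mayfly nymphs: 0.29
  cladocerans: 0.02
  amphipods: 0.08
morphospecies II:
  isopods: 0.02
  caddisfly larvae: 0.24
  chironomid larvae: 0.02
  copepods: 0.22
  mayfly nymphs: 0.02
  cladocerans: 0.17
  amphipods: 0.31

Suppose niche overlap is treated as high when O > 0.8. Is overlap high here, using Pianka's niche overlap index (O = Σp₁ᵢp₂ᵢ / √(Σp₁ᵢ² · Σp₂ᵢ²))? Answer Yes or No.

Σ p₁ᵢp₂ᵢ = 0.0102 + 0.0048 + 0.0012 + 0.0044 + 0.0058 + 0.0034 + 0.0248 = 0.0546
Σp_1ᵢ² = 0.51² + 0.02² + 0.06² + 0.02² + 0.29² + 0.02² + 0.08² = 0.2601 + 0.0004 + 0.0036 + 0.0004 + 0.0841 + 0.0004 + 0.0064 = 0.3554
Σp_2ᵢ² = 0.02² + 0.24² + 0.02² + 0.22² + 0.02² + 0.17² + 0.31² = 0.0004 + 0.0576 + 0.0004 + 0.0484 + 0.0004 + 0.0289 + 0.0961 = 0.2322
O = 0.0546 / √(0.3554 × 0.2322) = 0.0546 / 0.28727 = 0.1901
O = 0.1901 < 0.8 → No.

No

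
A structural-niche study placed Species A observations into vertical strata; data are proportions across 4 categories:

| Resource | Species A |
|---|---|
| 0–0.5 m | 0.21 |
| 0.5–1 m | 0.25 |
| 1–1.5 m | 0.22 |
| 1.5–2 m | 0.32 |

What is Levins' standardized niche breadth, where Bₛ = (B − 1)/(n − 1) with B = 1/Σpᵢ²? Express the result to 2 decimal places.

Σpᵢ² = 0.21² + 0.25² + 0.22² + 0.32² = 0.0441 + 0.0625 + 0.0484 + 0.1024 = 0.2574
B = 1 / 0.2574 = 3.8850
Bₛ = (B − 1)/(n − 1) = (3.8850 − 1)/(4 − 1) = 2.8850/3 = 0.9617

0.96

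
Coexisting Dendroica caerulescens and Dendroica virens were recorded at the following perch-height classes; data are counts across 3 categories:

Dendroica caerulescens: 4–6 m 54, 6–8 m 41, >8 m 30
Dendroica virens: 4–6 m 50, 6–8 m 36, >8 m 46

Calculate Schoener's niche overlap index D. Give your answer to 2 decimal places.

Proportions for Dendroica caerulescens (n=125): 54/125=0.4320, 41/125=0.3280, 30/125=0.2400
Proportions for Dendroica virens (n=132): 50/132=0.3788, 36/132=0.2727, 46/132=0.3485
Σ|p₁ᵢ − p₂ᵢ| = 0.0532 + 0.0553 + 0.1085 = 0.2170
D = 1 − ½ × 0.2170 = 1 − 0.10850 = 0.89150

0.89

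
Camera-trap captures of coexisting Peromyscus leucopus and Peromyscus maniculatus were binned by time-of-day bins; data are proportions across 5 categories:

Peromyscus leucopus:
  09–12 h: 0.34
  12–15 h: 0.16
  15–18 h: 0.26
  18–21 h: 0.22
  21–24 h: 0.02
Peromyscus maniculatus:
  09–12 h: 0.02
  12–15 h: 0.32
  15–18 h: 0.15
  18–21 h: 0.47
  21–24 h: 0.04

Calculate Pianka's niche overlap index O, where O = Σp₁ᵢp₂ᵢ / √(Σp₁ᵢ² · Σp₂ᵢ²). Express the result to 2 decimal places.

0.67

Σ p₁ᵢp₂ᵢ = 0.0068 + 0.0512 + 0.0390 + 0.1034 + 0.0008 = 0.2012
Σp_1ᵢ² = 0.34² + 0.16² + 0.26² + 0.22² + 0.02² = 0.1156 + 0.0256 + 0.0676 + 0.0484 + 0.0004 = 0.2576
Σp_2ᵢ² = 0.02² + 0.32² + 0.15² + 0.47² + 0.04² = 0.0004 + 0.1024 + 0.0225 + 0.2209 + 0.0016 = 0.3478
O = 0.2012 / √(0.2576 × 0.3478) = 0.2012 / 0.29932 = 0.6722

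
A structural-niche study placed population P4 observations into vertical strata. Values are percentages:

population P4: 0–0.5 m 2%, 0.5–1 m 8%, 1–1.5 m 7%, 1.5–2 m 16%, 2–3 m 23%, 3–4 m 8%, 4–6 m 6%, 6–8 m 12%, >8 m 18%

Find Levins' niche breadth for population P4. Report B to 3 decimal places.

6.803

Convert percentages to proportions (divide by 100).
Σpᵢ² = 0.02² + 0.08² + 0.07² + 0.16² + 0.23² + 0.08² + 0.06² + 0.12² + 0.18² = 0.0004 + 0.0064 + 0.0049 + 0.0256 + 0.0529 + 0.0064 + 0.0036 + 0.0144 + 0.0324 = 0.1470
B = 1 / 0.1470 = 6.80272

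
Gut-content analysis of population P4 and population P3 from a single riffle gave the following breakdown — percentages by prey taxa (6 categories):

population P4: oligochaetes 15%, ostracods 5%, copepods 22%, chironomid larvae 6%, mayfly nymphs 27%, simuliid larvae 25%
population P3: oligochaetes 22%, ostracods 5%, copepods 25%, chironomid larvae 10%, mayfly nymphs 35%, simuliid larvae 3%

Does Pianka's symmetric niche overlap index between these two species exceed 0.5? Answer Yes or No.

Convert percentages to proportions (divide by 100).
Σ p₁ᵢp₂ᵢ = 0.0330 + 0.0025 + 0.0550 + 0.0060 + 0.0945 + 0.0075 = 0.1985
Σp_1ᵢ² = 0.15² + 0.05² + 0.22² + 0.06² + 0.27² + 0.25² = 0.0225 + 0.0025 + 0.0484 + 0.0036 + 0.0729 + 0.0625 = 0.2124
Σp_2ᵢ² = 0.22² + 0.05² + 0.25² + 0.10² + 0.35² + 0.03² = 0.0484 + 0.0025 + 0.0625 + 0.0100 + 0.1225 + 0.0009 = 0.2468
O = 0.1985 / √(0.2124 × 0.2468) = 0.1985 / 0.22895 = 0.8670
O = 0.8670 > 0.5 → Yes.

Yes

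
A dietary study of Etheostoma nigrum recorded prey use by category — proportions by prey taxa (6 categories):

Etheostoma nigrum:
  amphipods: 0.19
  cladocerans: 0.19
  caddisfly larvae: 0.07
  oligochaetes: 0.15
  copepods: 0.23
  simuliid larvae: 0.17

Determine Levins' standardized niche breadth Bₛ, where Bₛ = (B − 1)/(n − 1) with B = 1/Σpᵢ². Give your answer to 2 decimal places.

Σpᵢ² = 0.19² + 0.19² + 0.07² + 0.15² + 0.23² + 0.17² = 0.0361 + 0.0361 + 0.0049 + 0.0225 + 0.0529 + 0.0289 = 0.1814
B = 1 / 0.1814 = 5.5127
Bₛ = (B − 1)/(n − 1) = (5.5127 − 1)/(6 − 1) = 4.5127/5 = 0.9025

0.90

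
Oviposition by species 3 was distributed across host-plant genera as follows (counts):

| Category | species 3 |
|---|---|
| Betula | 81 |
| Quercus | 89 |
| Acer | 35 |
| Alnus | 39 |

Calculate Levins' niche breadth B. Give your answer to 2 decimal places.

Proportions for species 3 (n=244): 81/244=0.3320, 89/244=0.3648, 35/244=0.1434, 39/244=0.1598
Σpᵢ² = 0.3320² + 0.3648² + 0.1434² + 0.1598² = 0.110224 + 0.133079 + 0.020564 + 0.025536 = 0.289403
B = 1 / 0.289403 = 3.4554

3.46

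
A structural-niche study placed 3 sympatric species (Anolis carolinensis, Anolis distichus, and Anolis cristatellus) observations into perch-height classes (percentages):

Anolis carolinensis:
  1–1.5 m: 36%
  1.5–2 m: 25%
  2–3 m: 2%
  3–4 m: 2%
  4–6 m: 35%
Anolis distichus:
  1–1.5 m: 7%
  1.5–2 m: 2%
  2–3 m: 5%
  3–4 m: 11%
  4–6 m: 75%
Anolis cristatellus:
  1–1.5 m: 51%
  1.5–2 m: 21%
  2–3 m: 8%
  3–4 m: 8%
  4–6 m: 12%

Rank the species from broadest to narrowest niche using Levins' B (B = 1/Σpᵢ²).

Anolis carolinensis > Anolis cristatellus > Anolis distichus

Convert percentages to proportions (divide by 100).
Σp_caroᵢ² = 0.36² + 0.25² + 0.02² + 0.02² + 0.35² = 0.1296 + 0.0625 + 0.0004 + 0.0004 + 0.1225 = 0.3154
B_caro = 1 / 0.3154 = 3.1706
Σp_distᵢ² = 0.07² + 0.02² + 0.05² + 0.11² + 0.75² = 0.0049 + 0.0004 + 0.0025 + 0.0121 + 0.5625 = 0.5824
B_dist = 1 / 0.5824 = 1.7170
Σp_crisᵢ² = 0.51² + 0.21² + 0.08² + 0.08² + 0.12² = 0.2601 + 0.0441 + 0.0064 + 0.0064 + 0.0144 = 0.3314
B_cris = 1 / 0.3314 = 3.0175
Ranking by B (broadest → narrowest): Anolis carolinensis (3.17) > Anolis cristatellus (3.02) > Anolis distichus (1.72)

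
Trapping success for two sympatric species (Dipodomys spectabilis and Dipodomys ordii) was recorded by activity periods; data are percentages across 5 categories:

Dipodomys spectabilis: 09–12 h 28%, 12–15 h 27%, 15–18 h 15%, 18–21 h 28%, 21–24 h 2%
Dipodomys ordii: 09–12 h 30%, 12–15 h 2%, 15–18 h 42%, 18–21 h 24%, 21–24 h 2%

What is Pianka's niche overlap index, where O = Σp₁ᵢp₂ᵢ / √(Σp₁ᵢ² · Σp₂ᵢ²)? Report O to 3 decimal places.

0.768

Convert percentages to proportions (divide by 100).
Σ p₁ᵢp₂ᵢ = 0.0840 + 0.0054 + 0.0630 + 0.0672 + 0.0004 = 0.2200
Σp_1ᵢ² = 0.28² + 0.27² + 0.15² + 0.28² + 0.02² = 0.0784 + 0.0729 + 0.0225 + 0.0784 + 0.0004 = 0.2526
Σp_2ᵢ² = 0.30² + 0.02² + 0.42² + 0.24² + 0.02² = 0.0900 + 0.0004 + 0.1764 + 0.0576 + 0.0004 = 0.3248
O = 0.2200 / √(0.2526 × 0.3248) = 0.2200 / 0.286434 = 0.76807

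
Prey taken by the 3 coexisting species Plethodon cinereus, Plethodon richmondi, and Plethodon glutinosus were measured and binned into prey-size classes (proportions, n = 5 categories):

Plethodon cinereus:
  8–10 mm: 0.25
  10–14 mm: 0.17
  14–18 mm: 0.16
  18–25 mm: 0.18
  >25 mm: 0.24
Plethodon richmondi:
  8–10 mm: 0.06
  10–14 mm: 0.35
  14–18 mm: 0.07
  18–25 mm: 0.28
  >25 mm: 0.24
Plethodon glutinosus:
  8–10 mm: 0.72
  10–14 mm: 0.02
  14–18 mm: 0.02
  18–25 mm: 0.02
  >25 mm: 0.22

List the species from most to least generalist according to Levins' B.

Σp_cineᵢ² = 0.25² + 0.17² + 0.16² + 0.18² + 0.24² = 0.0625 + 0.0289 + 0.0256 + 0.0324 + 0.0576 = 0.2070
B_cine = 1 / 0.2070 = 4.8309
Σp_richᵢ² = 0.06² + 0.35² + 0.07² + 0.28² + 0.24² = 0.0036 + 0.1225 + 0.0049 + 0.0784 + 0.0576 = 0.2670
B_rich = 1 / 0.2670 = 3.7453
Σp_glutᵢ² = 0.72² + 0.02² + 0.02² + 0.02² + 0.22² = 0.5184 + 0.0004 + 0.0004 + 0.0004 + 0.0484 = 0.5680
B_glut = 1 / 0.5680 = 1.7606
Ranking by B (broadest → narrowest): Plethodon cinereus (4.83) > Plethodon richmondi (3.75) > Plethodon glutinosus (1.76)

Plethodon cinereus > Plethodon richmondi > Plethodon glutinosus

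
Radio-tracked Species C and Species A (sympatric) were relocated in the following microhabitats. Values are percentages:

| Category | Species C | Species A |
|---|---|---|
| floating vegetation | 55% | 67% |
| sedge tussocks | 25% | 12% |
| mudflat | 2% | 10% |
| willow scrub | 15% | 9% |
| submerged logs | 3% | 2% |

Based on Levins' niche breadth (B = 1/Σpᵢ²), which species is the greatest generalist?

Convert percentages to proportions (divide by 100).
Σp_Cᵢ² = 0.55² + 0.25² + 0.02² + 0.15² + 0.03² = 0.3025 + 0.0625 + 0.0004 + 0.0225 + 0.0009 = 0.3888
B_C = 1 / 0.3888 = 2.5720
Σp_Aᵢ² = 0.67² + 0.12² + 0.10² + 0.09² + 0.02² = 0.4489 + 0.0144 + 0.0100 + 0.0081 + 0.0004 = 0.4818
B_A = 1 / 0.4818 = 2.0756
Highest B → broadest niche (most generalist): Species C (B = 2.57).

Species C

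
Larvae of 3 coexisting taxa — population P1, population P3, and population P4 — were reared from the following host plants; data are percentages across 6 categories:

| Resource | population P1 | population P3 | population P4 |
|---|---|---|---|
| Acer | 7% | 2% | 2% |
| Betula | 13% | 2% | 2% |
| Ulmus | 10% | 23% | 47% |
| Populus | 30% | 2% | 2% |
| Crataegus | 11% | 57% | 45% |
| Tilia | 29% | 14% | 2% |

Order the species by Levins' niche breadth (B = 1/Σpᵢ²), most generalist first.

population P1 > population P3 > population P4

Convert percentages to proportions (divide by 100).
Σp_P1ᵢ² = 0.07² + 0.13² + 0.10² + 0.30² + 0.11² + 0.29² = 0.0049 + 0.0169 + 0.0100 + 0.0900 + 0.0121 + 0.0841 = 0.2180
B_P1 = 1 / 0.2180 = 4.5872
Σp_P3ᵢ² = 0.02² + 0.02² + 0.23² + 0.02² + 0.57² + 0.14² = 0.0004 + 0.0004 + 0.0529 + 0.0004 + 0.3249 + 0.0196 = 0.3986
B_P3 = 1 / 0.3986 = 2.5088
Σp_P4ᵢ² = 0.02² + 0.02² + 0.47² + 0.02² + 0.45² + 0.02² = 0.0004 + 0.0004 + 0.2209 + 0.0004 + 0.2025 + 0.0004 = 0.4250
B_P4 = 1 / 0.4250 = 2.3529
Ranking by B (broadest → narrowest): population P1 (4.59) > population P3 (2.51) > population P4 (2.35)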